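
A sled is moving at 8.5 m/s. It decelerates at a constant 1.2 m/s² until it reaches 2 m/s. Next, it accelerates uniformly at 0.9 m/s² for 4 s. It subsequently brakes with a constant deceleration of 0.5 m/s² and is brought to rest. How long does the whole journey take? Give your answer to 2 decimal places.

20.62 s

Phase 1 (decelerating): v₀ = 8.50 m/s, a = -1.2 m/s².
v = v₀ + at → t = (2 − 8.50) / -1.2 = 5.42 s
v² = v₀² + 2aΔx → Δx = (2² − 8.50²)/(2·-1.2) = 28.4 m

Phase 2 (accelerating): v₀ = 2.00 m/s, a = 0.9 m/s².
v = v₀ + at = 2.00 + (0.9)(4) = 5.60 m/s
Δx = v₀t + ½at² = 2.00·4 + 0.5·0.9·4² = 15.2 m

Phase 3 (decelerating): v₀ = 5.60 m/s, a = -0.5 m/s².
v = v₀ + at → t = (0 − 5.60) / -0.5 = 11.2 s
v² = v₀² + 2aΔx → Δx = (0² − 5.60²)/(2·-0.5) = 31.4 m
Total time = 5.42 + 4.00 + 11.2 = 20.6 s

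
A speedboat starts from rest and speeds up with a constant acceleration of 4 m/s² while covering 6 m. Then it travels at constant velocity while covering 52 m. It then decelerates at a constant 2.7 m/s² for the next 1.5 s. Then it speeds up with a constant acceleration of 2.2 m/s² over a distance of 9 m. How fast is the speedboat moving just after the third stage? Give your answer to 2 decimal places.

2.88 m/s

Phase 1 (accelerating): v₀ = 0 m/s, a = 4 m/s².
v² = v₀² + 2aΔx = 0² + 2·4·6 = 48.0 → v = 6.93 m/s
t = (v − v₀)/a = (6.93 − 0)/4 = 1.73 s

Phase 2 (constant speed): v₀ = 6.93 m/s, a = 0 m/s².
Constant speed: t = d/v = 52/6.93 = 7.51 s

Phase 3 (decelerating): v₀ = 6.93 m/s, a = -2.7 m/s².
v = v₀ + at = 6.93 + (-2.7)(1.5) = 2.88 m/s
Δx = v₀t + ½at² = 6.93·1.5 + 0.5·-2.7·1.5² = 7.35 m
Speed at end of phase 3 = 2.88 m/s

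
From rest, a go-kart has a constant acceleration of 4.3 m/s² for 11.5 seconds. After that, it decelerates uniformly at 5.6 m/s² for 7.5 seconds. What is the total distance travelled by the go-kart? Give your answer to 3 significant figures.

498 m

Phase 1 (accelerating): v₀ = 0 m/s, a = 4.3 m/s².
v = v₀ + at = 0 + (4.3)(11.5) = 49.4 m/s
Δx = v₀t + ½at² = 0·11.5 + 0.5·4.3·11.5² = 284 m

Phase 2 (decelerating): v₀ = 49.4 m/s, a = -5.6 m/s².
v = v₀ + at = 49.4 + (-5.6)(7.5) = 7.45 m/s
Δx = v₀t + ½at² = 49.4·7.5 + 0.5·-5.6·7.5² = 213 m
Total distance = 284 + 213 = 498 m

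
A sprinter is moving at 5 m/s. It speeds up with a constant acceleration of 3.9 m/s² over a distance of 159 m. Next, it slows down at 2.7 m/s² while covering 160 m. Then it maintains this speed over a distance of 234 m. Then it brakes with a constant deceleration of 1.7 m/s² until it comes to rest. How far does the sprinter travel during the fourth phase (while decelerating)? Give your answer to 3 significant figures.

118 m

Phase 1 (accelerating): v₀ = 5.00 m/s, a = 3.9 m/s².
v² = v₀² + 2aΔx = 5.00² + 2·3.9·159 = 1270 → v = 35.6 m/s
t = (v − v₀)/a = (35.6 − 5.00)/3.9 = 7.84 s

Phase 2 (decelerating): v₀ = 35.6 m/s, a = -2.7 m/s².
v² = v₀² + 2aΔx = 35.6² + 2·-2.7·160 = 401 → v = 20.0 m/s
t = (v − v₀)/a = (20.0 − 35.6)/-2.7 = 5.76 s

Phase 3 (constant speed): v₀ = 20.0 m/s, a = 0 m/s².
Constant speed: t = d/v = 234/20.0 = 11.7 s

Phase 4 (decelerating): v₀ = 20.0 m/s, a = -1.7 m/s².
v = v₀ + at → t = (0 − 20.0) / -1.7 = 11.8 s
v² = v₀² + 2aΔx → Δx = (0² − 20.0²)/(2·-1.7) = 118 m
Distance in phase 4 = 118 m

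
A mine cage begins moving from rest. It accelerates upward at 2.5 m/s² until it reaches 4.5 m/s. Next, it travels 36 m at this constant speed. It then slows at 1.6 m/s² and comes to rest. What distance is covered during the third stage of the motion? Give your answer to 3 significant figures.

6.33 m

Phase 1 (accelerating): v₀ = 0 m/s, a = 2.5 m/s².
v = v₀ + at → t = (4.5 − 0) / 2.5 = 1.80 s
v² = v₀² + 2aΔx → Δx = (4.5² − 0²)/(2·2.5) = 4.05 m

Phase 2 (constant speed): v₀ = 4.50 m/s, a = 0 m/s².
Constant speed: t = d/v = 36/4.50 = 8.00 s

Phase 3 (decelerating): v₀ = 4.50 m/s, a = -1.6 m/s².
v = v₀ + at → t = (0 − 4.50) / -1.6 = 2.81 s
v² = v₀² + 2aΔx → Δx = (0² − 4.50²)/(2·-1.6) = 6.33 m
Distance in phase 3 = 6.33 m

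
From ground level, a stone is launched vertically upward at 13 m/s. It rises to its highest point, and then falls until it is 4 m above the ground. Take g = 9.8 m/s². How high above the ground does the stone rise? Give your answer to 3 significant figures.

8.62 m

Phase 1 (rising): v₀ = 13.0 m/s, a = -9.8 m/s².
v = v₀ + at → t = (0 − 13.0) / -9.8 = 1.33 s
v² = v₀² + 2aΔx → Δx = (0² − 13.0²)/(2·-9.8) = 8.62 m
Maximum height = 8.62 m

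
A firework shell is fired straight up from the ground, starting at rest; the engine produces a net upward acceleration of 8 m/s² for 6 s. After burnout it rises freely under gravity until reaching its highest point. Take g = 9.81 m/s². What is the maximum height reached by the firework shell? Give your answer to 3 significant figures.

Phase 1 (powered ascent): v₀ = 0 m/s, a = 8 m/s².
v = v₀ + at = 0 + (8)(6) = 48.0 m/s
Δx = v₀t + ½at² = 0·6 + 0.5·8·6² = 144 m

Phase 2 (coasting upward): v₀ = 48.0 m/s, a = -9.81 m/s².
v = v₀ + at → t = (0 − 48.0) / -9.81 = 4.89 s
v² = v₀² + 2aΔx → Δx = (0² − 48.0²)/(2·-9.81) = 117 m
Maximum height = 144 + 117 = 261 m

261 m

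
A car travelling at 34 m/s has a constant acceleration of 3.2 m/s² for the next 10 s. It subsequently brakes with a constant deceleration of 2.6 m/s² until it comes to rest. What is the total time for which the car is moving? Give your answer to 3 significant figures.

Phase 1 (accelerating): v₀ = 34.0 m/s, a = 3.2 m/s².
v = v₀ + at = 34.0 + (3.2)(10) = 66.0 m/s
Δx = v₀t + ½at² = 34.0·10 + 0.5·3.2·10² = 500 m

Phase 2 (decelerating): v₀ = 66.0 m/s, a = -2.6 m/s².
v = v₀ + at → t = (0 − 66.0) / -2.6 = 25.4 s
v² = v₀² + 2aΔx → Δx = (0² − 66.0²)/(2·-2.6) = 838 m
Total time = 10.0 + 25.4 = 35.4 s

35.4 s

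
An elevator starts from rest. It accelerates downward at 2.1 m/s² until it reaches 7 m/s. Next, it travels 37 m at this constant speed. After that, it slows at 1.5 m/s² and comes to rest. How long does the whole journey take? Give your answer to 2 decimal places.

Phase 1 (accelerating): v₀ = 0 m/s, a = 2.1 m/s².
v = v₀ + at → t = (7 − 0) / 2.1 = 3.33 s
v² = v₀² + 2aΔx → Δx = (7² − 0²)/(2·2.1) = 11.7 m

Phase 2 (constant speed): v₀ = 7.00 m/s, a = 0 m/s².
Constant speed: t = d/v = 37/7.00 = 5.29 s

Phase 3 (decelerating): v₀ = 7.00 m/s, a = -1.5 m/s².
v = v₀ + at → t = (0 − 7.00) / -1.5 = 4.67 s
v² = v₀² + 2aΔx → Δx = (0² − 7.00²)/(2·-1.5) = 16.3 m
Total time = 3.33 + 5.29 + 4.67 = 13.3 s

13.29 s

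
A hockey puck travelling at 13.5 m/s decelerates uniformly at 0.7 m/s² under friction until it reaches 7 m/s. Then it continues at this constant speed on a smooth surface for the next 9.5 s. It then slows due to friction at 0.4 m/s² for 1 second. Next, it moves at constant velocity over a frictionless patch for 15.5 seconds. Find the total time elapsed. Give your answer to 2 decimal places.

Phase 1 (decelerating): v₀ = 13.5 m/s, a = -0.7 m/s².
v = v₀ + at → t = (7 − 13.5) / -0.7 = 9.29 s
v² = v₀² + 2aΔx → Δx = (7² − 13.5²)/(2·-0.7) = 95.2 m

Phase 2 (constant speed): v₀ = 7.00 m/s, a = 0 m/s².
v = v₀ + at = 7.00 + (0)(9.5) = 7.00 m/s
Δx = v₀t + ½at² = 7.00·9.5 + 0.5·0·9.5² = 66.5 m

Phase 3 (decelerating): v₀ = 7.00 m/s, a = -0.4 m/s².
v = v₀ + at = 7.00 + (-0.4)(1) = 6.60 m/s
Δx = v₀t + ½at² = 7.00·1 + 0.5·-0.4·1² = 6.80 m

Phase 4 (constant speed): v₀ = 6.60 m/s, a = 0 m/s².
v = v₀ + at = 6.60 + (0)(15.5) = 6.60 m/s
Δx = v₀t + ½at² = 6.60·15.5 + 0.5·0·15.5² = 102 m
Total time = 9.29 + 9.50 + 1.00 + 15.5 = 35.3 s

35.29 s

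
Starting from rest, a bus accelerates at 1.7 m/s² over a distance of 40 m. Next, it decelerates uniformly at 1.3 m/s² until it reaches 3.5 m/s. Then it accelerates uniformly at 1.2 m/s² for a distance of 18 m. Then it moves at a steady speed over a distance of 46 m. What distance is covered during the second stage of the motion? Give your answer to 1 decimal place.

Phase 1 (accelerating): v₀ = 0 m/s, a = 1.7 m/s².
v² = v₀² + 2aΔx = 0² + 2·1.7·40 = 136 → v = 11.7 m/s
t = (v − v₀)/a = (11.7 − 0)/1.7 = 6.86 s

Phase 2 (decelerating): v₀ = 11.7 m/s, a = -1.3 m/s².
v = v₀ + at → t = (3.5 − 11.7) / -1.3 = 6.28 s
v² = v₀² + 2aΔx → Δx = (3.5² − 11.7²)/(2·-1.3) = 47.6 m
Distance in phase 2 = 47.6 m

47.6 m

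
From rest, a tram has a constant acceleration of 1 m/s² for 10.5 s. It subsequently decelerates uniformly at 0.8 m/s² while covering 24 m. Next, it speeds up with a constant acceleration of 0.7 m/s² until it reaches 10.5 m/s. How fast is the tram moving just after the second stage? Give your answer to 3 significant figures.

8.48 m/s

Phase 1 (accelerating): v₀ = 0 m/s, a = 1 m/s².
v = v₀ + at = 0 + (1)(10.5) = 10.5 m/s
Δx = v₀t + ½at² = 0·10.5 + 0.5·1·10.5² = 55.1 m

Phase 2 (decelerating): v₀ = 10.5 m/s, a = -0.8 m/s².
v² = v₀² + 2aΔx = 10.5² + 2·-0.8·24 = 71.8 → v = 8.48 m/s
t = (v − v₀)/a = (8.48 − 10.5)/-0.8 = 2.53 s
Speed at end of phase 2 = 8.48 m/s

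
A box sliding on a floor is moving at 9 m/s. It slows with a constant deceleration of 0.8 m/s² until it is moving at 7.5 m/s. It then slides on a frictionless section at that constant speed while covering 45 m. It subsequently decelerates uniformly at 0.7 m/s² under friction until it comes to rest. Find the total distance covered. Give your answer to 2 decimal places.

Phase 1 (decelerating): v₀ = 9.00 m/s, a = -0.8 m/s².
v = v₀ + at → t = (7.5 − 9.00) / -0.8 = 1.88 s
v² = v₀² + 2aΔx → Δx = (7.5² − 9.00²)/(2·-0.8) = 15.5 m

Phase 2 (constant speed): v₀ = 7.50 m/s, a = 0 m/s².
Constant speed: t = d/v = 45/7.50 = 6.00 s

Phase 3 (decelerating): v₀ = 7.50 m/s, a = -0.7 m/s².
v = v₀ + at → t = (0 − 7.50) / -0.7 = 10.7 s
v² = v₀² + 2aΔx → Δx = (0² − 7.50²)/(2·-0.7) = 40.2 m
Total distance = 15.5 + 45.0 + 40.2 = 101 m

100.65 m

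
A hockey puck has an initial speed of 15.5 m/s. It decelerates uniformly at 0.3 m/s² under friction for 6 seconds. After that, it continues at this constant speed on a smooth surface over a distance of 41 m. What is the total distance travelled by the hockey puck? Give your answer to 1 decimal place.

128.6 m

Phase 1 (decelerating): v₀ = 15.5 m/s, a = -0.3 m/s².
v = v₀ + at = 15.5 + (-0.3)(6) = 13.7 m/s
Δx = v₀t + ½at² = 15.5·6 + 0.5·-0.3·6² = 87.6 m

Phase 2 (constant speed): v₀ = 13.7 m/s, a = 0 m/s².
Constant speed: t = d/v = 41/13.7 = 2.99 s
Total distance = 87.6 + 41.0 = 129 m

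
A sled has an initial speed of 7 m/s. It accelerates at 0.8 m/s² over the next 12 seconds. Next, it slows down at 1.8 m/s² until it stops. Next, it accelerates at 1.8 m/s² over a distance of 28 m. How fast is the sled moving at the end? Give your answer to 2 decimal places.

10.04 m/s

Phase 1 (accelerating): v₀ = 7.00 m/s, a = 0.8 m/s².
v = v₀ + at = 7.00 + (0.8)(12) = 16.6 m/s
Δx = v₀t + ½at² = 7.00·12 + 0.5·0.8·12² = 142 m

Phase 2 (decelerating): v₀ = 16.6 m/s, a = -1.8 m/s².
v = v₀ + at → t = (0 − 16.6) / -1.8 = 9.22 s
v² = v₀² + 2aΔx → Δx = (0² − 16.6²)/(2·-1.8) = 76.5 m

Phase 3 (accelerating): v₀ = 0 m/s, a = 1.8 m/s².
v² = v₀² + 2aΔx = 0² + 2·1.8·28 = 101 → v = 10.0 m/s
t = (v − v₀)/a = (10.0 − 0)/1.8 = 5.58 s
Final speed = 10.0 m/s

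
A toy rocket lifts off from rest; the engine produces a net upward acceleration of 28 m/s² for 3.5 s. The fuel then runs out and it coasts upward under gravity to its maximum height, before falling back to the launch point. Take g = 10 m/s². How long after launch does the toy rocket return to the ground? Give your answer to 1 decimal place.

24.7 s

Phase 1 (powered ascent): v₀ = 0 m/s, a = 28 m/s².
v = v₀ + at = 0 + (28)(3.5) = 98.0 m/s
Δx = v₀t + ½at² = 0·3.5 + 0.5·28·3.5² = 172 m

Phase 2 (coasting upward): v₀ = 98.0 m/s, a = -10 m/s².
v = v₀ + at → t = (0 − 98.0) / -10 = 9.80 s
v² = v₀² + 2aΔx → Δx = (0² − 98.0²)/(2·-10) = 480 m

Phase 3 (free fall): v₀ = 0 m/s, a = -10 m/s².
Falls 652 m from rest: t = √(2·652/10) = 11.4 s; v = g·t = 114 m/s.
Total time = 3.50 + 9.80 + 11.4 = 24.7 s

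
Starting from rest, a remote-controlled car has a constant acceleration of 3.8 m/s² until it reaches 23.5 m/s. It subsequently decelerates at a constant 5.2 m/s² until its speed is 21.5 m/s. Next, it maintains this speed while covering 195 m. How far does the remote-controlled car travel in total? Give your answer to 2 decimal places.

276.32 m

Phase 1 (accelerating): v₀ = 0 m/s, a = 3.8 m/s².
v = v₀ + at → t = (23.5 − 0) / 3.8 = 6.18 s
v² = v₀² + 2aΔx → Δx = (23.5² − 0²)/(2·3.8) = 72.7 m

Phase 2 (decelerating): v₀ = 23.5 m/s, a = -5.2 m/s².
v = v₀ + at → t = (21.5 − 23.5) / -5.2 = 0.385 s
v² = v₀² + 2aΔx → Δx = (21.5² − 23.5²)/(2·-5.2) = 8.65 m

Phase 3 (constant speed): v₀ = 21.5 m/s, a = 0 m/s².
Constant speed: t = d/v = 195/21.5 = 9.07 s
Total distance = 72.7 + 8.65 + 195 = 276 m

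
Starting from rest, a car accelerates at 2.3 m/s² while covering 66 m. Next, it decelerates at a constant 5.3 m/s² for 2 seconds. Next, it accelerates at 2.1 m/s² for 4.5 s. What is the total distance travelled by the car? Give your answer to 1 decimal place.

Phase 1 (accelerating): v₀ = 0 m/s, a = 2.3 m/s².
v² = v₀² + 2aΔx = 0² + 2·2.3·66 = 304 → v = 17.4 m/s
t = (v − v₀)/a = (17.4 − 0)/2.3 = 7.58 s

Phase 2 (decelerating): v₀ = 17.4 m/s, a = -5.3 m/s².
v = v₀ + at = 17.4 + (-5.3)(2) = 6.82 m/s
Δx = v₀t + ½at² = 17.4·2 + 0.5·-5.3·2² = 24.2 m

Phase 3 (accelerating): v₀ = 6.82 m/s, a = 2.1 m/s².
v = v₀ + at = 6.82 + (2.1)(4.5) = 16.3 m/s
Δx = v₀t + ½at² = 6.82·4.5 + 0.5·2.1·4.5² = 52.0 m
Total distance = 66.0 + 24.2 + 52.0 = 142 m

142.2 m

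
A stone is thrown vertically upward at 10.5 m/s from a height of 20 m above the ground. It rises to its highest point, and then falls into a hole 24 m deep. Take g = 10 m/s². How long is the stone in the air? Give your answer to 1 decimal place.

Phase 1 (rising): v₀ = 10.5 m/s, a = -10 m/s².
v = v₀ + at → t = (0 − 10.5) / -10 = 1.05 s
v² = v₀² + 2aΔx → Δx = (0² − 10.5²)/(2·-10) = 5.51 m

Phase 2 (falling): v₀ = 0 m/s, a = -10 m/s².
Falls 49.5 m from rest: t = √(2·49.5/10) = 3.15 s; v = g·t = 31.5 m/s.
Total time = 1.05 + 3.15 = 4.20 s

4.2 s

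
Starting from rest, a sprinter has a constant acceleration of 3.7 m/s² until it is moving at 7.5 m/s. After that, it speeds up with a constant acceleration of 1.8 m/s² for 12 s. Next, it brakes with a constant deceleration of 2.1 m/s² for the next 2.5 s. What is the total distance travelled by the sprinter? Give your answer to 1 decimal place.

293.4 m

Phase 1 (accelerating): v₀ = 0 m/s, a = 3.7 m/s².
v = v₀ + at → t = (7.5 − 0) / 3.7 = 2.03 s
v² = v₀² + 2aΔx → Δx = (7.5² − 0²)/(2·3.7) = 7.60 m

Phase 2 (accelerating): v₀ = 7.50 m/s, a = 1.8 m/s².
v = v₀ + at = 7.50 + (1.8)(12) = 29.1 m/s
Δx = v₀t + ½at² = 7.50·12 + 0.5·1.8·12² = 220 m

Phase 3 (decelerating): v₀ = 29.1 m/s, a = -2.1 m/s².
v = v₀ + at = 29.1 + (-2.1)(2.5) = 23.9 m/s
Δx = v₀t + ½at² = 29.1·2.5 + 0.5·-2.1·2.5² = 66.2 m
Total distance = 7.60 + 220 + 66.2 = 293 m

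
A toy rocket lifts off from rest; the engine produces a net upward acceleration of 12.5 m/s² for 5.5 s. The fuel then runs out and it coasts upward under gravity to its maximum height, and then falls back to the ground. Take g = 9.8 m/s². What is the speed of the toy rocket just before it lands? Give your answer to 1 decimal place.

Phase 1 (powered ascent): v₀ = 0 m/s, a = 12.5 m/s².
v = v₀ + at = 0 + (12.5)(5.5) = 68.8 m/s
Δx = v₀t + ½at² = 0·5.5 + 0.5·12.5·5.5² = 189 m

Phase 2 (coasting upward): v₀ = 68.8 m/s, a = -9.8 m/s².
v = v₀ + at → t = (0 − 68.8) / -9.8 = 7.02 s
v² = v₀² + 2aΔx → Δx = (0² − 68.8²)/(2·-9.8) = 241 m

Phase 3 (free fall): v₀ = 0 m/s, a = -9.8 m/s².
Falls 430 m from rest: t = √(2·430/9.8) = 9.37 s; v = g·t = 91.8 m/s.
Impact speed = 91.8 m/s

91.8 m/s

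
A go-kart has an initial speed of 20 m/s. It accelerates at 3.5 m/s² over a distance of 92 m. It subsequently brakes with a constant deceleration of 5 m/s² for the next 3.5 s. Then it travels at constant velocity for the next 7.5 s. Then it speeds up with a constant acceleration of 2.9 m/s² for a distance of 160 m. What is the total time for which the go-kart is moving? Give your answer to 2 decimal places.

21.09 s

Phase 1 (accelerating): v₀ = 20.0 m/s, a = 3.5 m/s².
v² = v₀² + 2aΔx = 20.0² + 2·3.5·92 = 1040 → v = 32.3 m/s
t = (v − v₀)/a = (32.3 − 20.0)/3.5 = 3.52 s

Phase 2 (decelerating): v₀ = 32.3 m/s, a = -5 m/s².
v = v₀ + at = 32.3 + (-5)(3.5) = 14.8 m/s
Δx = v₀t + ½at² = 32.3·3.5 + 0.5·-5·3.5² = 82.5 m

Phase 3 (constant speed): v₀ = 14.8 m/s, a = 0 m/s².
v = v₀ + at = 14.8 + (0)(7.5) = 14.8 m/s
Δx = v₀t + ½at² = 14.8·7.5 + 0.5·0·7.5² = 111 m

Phase 4 (accelerating): v₀ = 14.8 m/s, a = 2.9 m/s².
v² = v₀² + 2aΔx = 14.8² + 2·2.9·160 = 1150 → v = 33.9 m/s
t = (v − v₀)/a = (33.9 − 14.8)/2.9 = 6.57 s
Total time = 3.52 + 3.50 + 7.50 + 6.57 = 21.1 s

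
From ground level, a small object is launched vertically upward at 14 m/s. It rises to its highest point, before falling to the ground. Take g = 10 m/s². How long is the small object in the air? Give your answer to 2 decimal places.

Phase 1 (rising): v₀ = 14.0 m/s, a = -10 m/s².
v = v₀ + at → t = (0 − 14.0) / -10 = 1.40 s
v² = v₀² + 2aΔx → Δx = (0² − 14.0²)/(2·-10) = 9.80 m

Phase 2 (falling): v₀ = 0 m/s, a = -10 m/s².
Falls 9.80 m from rest: t = √(2·9.80/10) = 1.40 s; v = g·t = 14.0 m/s.
Total time = 1.40 + 1.40 = 2.80 s

2.80 s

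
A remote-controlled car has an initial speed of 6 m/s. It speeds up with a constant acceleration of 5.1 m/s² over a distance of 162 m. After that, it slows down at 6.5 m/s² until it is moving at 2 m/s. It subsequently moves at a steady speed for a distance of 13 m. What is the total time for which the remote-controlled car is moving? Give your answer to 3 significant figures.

19.4 s

Phase 1 (accelerating): v₀ = 6.00 m/s, a = 5.1 m/s².
v² = v₀² + 2aΔx = 6.00² + 2·5.1·162 = 1690 → v = 41.1 m/s
t = (v − v₀)/a = (41.1 − 6.00)/5.1 = 6.88 s

Phase 2 (decelerating): v₀ = 41.1 m/s, a = -6.5 m/s².
v = v₀ + at → t = (2 − 41.1) / -6.5 = 6.01 s
v² = v₀² + 2aΔx → Δx = (2² − 41.1²)/(2·-6.5) = 130 m

Phase 3 (constant speed): v₀ = 2.00 m/s, a = 0 m/s².
Constant speed: t = d/v = 13/2.00 = 6.50 s
Total time = 6.88 + 6.01 + 6.50 = 19.4 s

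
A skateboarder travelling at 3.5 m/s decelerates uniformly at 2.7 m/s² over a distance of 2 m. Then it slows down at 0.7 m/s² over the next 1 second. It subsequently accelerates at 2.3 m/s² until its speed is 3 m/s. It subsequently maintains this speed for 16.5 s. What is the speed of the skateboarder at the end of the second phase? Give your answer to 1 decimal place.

Phase 1 (decelerating): v₀ = 3.50 m/s, a = -2.7 m/s².
v² = v₀² + 2aΔx = 3.50² + 2·-2.7·2 = 1.45 → v = 1.20 m/s
t = (v − v₀)/a = (1.20 − 3.50)/-2.7 = 0.850 s

Phase 2 (decelerating): v₀ = 1.20 m/s, a = -0.7 m/s².
v = v₀ + at = 1.20 + (-0.7)(1) = 0.504 m/s
Δx = v₀t + ½at² = 1.20·1 + 0.5·-0.7·1² = 0.854 m
Speed at end of phase 2 = 0.504 m/s

0.5 m/s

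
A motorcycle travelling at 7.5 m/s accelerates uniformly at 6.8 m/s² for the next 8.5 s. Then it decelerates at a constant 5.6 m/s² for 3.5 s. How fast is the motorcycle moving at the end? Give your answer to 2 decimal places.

Phase 1 (accelerating): v₀ = 7.50 m/s, a = 6.8 m/s².
v = v₀ + at = 7.50 + (6.8)(8.5) = 65.3 m/s
Δx = v₀t + ½at² = 7.50·8.5 + 0.5·6.8·8.5² = 309 m

Phase 2 (decelerating): v₀ = 65.3 m/s, a = -5.6 m/s².
v = v₀ + at = 65.3 + (-5.6)(3.5) = 45.7 m/s
Δx = v₀t + ½at² = 65.3·3.5 + 0.5·-5.6·3.5² = 194 m
Final speed = 45.7 m/s

45.70 m/s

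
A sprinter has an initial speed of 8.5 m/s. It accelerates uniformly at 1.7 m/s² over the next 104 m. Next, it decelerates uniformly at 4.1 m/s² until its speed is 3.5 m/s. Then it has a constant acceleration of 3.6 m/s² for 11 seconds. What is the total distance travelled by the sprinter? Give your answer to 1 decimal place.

Phase 1 (accelerating): v₀ = 8.50 m/s, a = 1.7 m/s².
v² = v₀² + 2aΔx = 8.50² + 2·1.7·104 = 426 → v = 20.6 m/s
t = (v − v₀)/a = (20.6 − 8.50)/1.7 = 7.14 s

Phase 2 (decelerating): v₀ = 20.6 m/s, a = -4.1 m/s².
v = v₀ + at → t = (3.5 − 20.6) / -4.1 = 4.18 s
v² = v₀² + 2aΔx → Δx = (3.5² − 20.6²)/(2·-4.1) = 50.4 m

Phase 3 (accelerating): v₀ = 3.50 m/s, a = 3.6 m/s².
v = v₀ + at = 3.50 + (3.6)(11) = 43.1 m/s
Δx = v₀t + ½at² = 3.50·11 + 0.5·3.6·11² = 256 m
Total distance = 104 + 50.4 + 256 = 411 m

410.7 m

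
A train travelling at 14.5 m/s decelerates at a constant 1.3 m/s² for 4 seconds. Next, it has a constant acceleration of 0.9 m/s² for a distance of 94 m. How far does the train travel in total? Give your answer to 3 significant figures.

142 m

Phase 1 (decelerating): v₀ = 14.5 m/s, a = -1.3 m/s².
v = v₀ + at = 14.5 + (-1.3)(4) = 9.30 m/s
Δx = v₀t + ½at² = 14.5·4 + 0.5·-1.3·4² = 47.6 m

Phase 2 (accelerating): v₀ = 9.30 m/s, a = 0.9 m/s².
v² = v₀² + 2aΔx = 9.30² + 2·0.9·94 = 256 → v = 16.0 m/s
t = (v − v₀)/a = (16.0 − 9.30)/0.9 = 7.43 s
Total distance = 47.6 + 94.0 = 142 m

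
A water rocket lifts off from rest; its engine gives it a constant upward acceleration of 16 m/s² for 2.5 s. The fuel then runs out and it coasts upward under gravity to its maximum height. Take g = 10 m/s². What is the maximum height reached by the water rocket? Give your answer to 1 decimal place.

130.0 m

Phase 1 (powered ascent): v₀ = 0 m/s, a = 16 m/s².
v = v₀ + at = 0 + (16)(2.5) = 40.0 m/s
Δx = v₀t + ½at² = 0·2.5 + 0.5·16·2.5² = 50.0 m

Phase 2 (coasting upward): v₀ = 40.0 m/s, a = -10 m/s².
v = v₀ + at → t = (0 − 40.0) / -10 = 4.00 s
v² = v₀² + 2aΔx → Δx = (0² − 40.0²)/(2·-10) = 80.0 m
Maximum height = 50.0 + 80.0 = 130 m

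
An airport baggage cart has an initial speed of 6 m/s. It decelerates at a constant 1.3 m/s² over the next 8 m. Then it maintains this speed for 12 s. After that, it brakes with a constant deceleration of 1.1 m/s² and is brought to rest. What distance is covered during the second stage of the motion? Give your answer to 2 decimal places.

Phase 1 (decelerating): v₀ = 6.00 m/s, a = -1.3 m/s².
v² = v₀² + 2aΔx = 6.00² + 2·-1.3·8 = 15.2 → v = 3.90 m/s
t = (v − v₀)/a = (3.90 − 6.00)/-1.3 = 1.62 s

Phase 2 (constant speed): v₀ = 3.90 m/s, a = 0 m/s².
v = v₀ + at = 3.90 + (0)(12) = 3.90 m/s
Δx = v₀t + ½at² = 3.90·12 + 0.5·0·12² = 46.8 m
Distance in phase 2 = 46.8 m

46.78 m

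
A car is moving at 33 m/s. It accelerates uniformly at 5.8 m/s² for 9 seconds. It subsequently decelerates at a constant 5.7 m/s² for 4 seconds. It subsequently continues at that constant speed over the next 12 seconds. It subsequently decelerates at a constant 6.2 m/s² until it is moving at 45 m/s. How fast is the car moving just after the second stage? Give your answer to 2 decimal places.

62.40 m/s

Phase 1 (accelerating): v₀ = 33.0 m/s, a = 5.8 m/s².
v = v₀ + at = 33.0 + (5.8)(9) = 85.2 m/s
Δx = v₀t + ½at² = 33.0·9 + 0.5·5.8·9² = 532 m

Phase 2 (decelerating): v₀ = 85.2 m/s, a = -5.7 m/s².
v = v₀ + at = 85.2 + (-5.7)(4) = 62.4 m/s
Δx = v₀t + ½at² = 85.2·4 + 0.5·-5.7·4² = 295 m
Speed at end of phase 2 = 62.4 m/s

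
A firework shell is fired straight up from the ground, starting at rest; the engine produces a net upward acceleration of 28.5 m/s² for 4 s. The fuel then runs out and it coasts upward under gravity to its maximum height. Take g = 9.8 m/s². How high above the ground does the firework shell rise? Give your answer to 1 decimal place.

891.1 m

Phase 1 (powered ascent): v₀ = 0 m/s, a = 28.5 m/s².
v = v₀ + at = 0 + (28.5)(4) = 114 m/s
Δx = v₀t + ½at² = 0·4 + 0.5·28.5·4² = 228 m

Phase 2 (coasting upward): v₀ = 114 m/s, a = -9.8 m/s².
v = v₀ + at → t = (0 − 114) / -9.8 = 11.6 s
v² = v₀² + 2aΔx → Δx = (0² − 114²)/(2·-9.8) = 663 m
Maximum height = 228 + 663 = 891 m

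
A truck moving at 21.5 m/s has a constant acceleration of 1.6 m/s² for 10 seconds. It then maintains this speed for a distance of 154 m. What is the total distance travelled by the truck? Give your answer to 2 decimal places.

449.00 m

Phase 1 (accelerating): v₀ = 21.5 m/s, a = 1.6 m/s².
v = v₀ + at = 21.5 + (1.6)(10) = 37.5 m/s
Δx = v₀t + ½at² = 21.5·10 + 0.5·1.6·10² = 295 m

Phase 2 (constant speed): v₀ = 37.5 m/s, a = 0 m/s².
Constant speed: t = d/v = 154/37.5 = 4.11 s
Total distance = 295 + 154 = 449 m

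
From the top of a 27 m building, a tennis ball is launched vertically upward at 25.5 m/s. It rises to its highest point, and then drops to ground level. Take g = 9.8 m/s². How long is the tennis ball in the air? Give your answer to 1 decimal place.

Phase 1 (rising): v₀ = 25.5 m/s, a = -9.8 m/s².
v = v₀ + at → t = (0 − 25.5) / -9.8 = 2.60 s
v² = v₀² + 2aΔx → Δx = (0² − 25.5²)/(2·-9.8) = 33.2 m

Phase 2 (falling): v₀ = 0 m/s, a = -9.8 m/s².
Falls 60.2 m from rest: t = √(2·60.2/9.8) = 3.50 s; v = g·t = 34.3 m/s.
Total time = 2.60 + 3.50 = 6.11 s

6.1 s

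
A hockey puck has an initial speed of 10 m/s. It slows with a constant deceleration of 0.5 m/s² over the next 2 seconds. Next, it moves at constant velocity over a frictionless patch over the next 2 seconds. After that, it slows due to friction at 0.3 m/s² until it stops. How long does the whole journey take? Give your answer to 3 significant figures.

Phase 1 (decelerating): v₀ = 10.0 m/s, a = -0.5 m/s².
v = v₀ + at = 10.0 + (-0.5)(2) = 9.00 m/s
Δx = v₀t + ½at² = 10.0·2 + 0.5·-0.5·2² = 19.0 m

Phase 2 (constant speed): v₀ = 9.00 m/s, a = 0 m/s².
v = v₀ + at = 9.00 + (0)(2) = 9.00 m/s
Δx = v₀t + ½at² = 9.00·2 + 0.5·0·2² = 18.0 m

Phase 3 (decelerating): v₀ = 9.00 m/s, a = -0.3 m/s².
v = v₀ + at → t = (0 − 9.00) / -0.3 = 30.0 s
v² = v₀² + 2aΔx → Δx = (0² − 9.00²)/(2·-0.3) = 135 m
Total time = 2.00 + 2.00 + 30.0 = 34.0 s

34.0 s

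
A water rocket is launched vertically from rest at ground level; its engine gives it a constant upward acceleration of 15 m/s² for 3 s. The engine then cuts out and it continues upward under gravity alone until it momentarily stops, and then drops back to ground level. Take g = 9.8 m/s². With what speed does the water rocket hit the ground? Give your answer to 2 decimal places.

Phase 1 (powered ascent): v₀ = 0 m/s, a = 15 m/s².
v = v₀ + at = 0 + (15)(3) = 45.0 m/s
Δx = v₀t + ½at² = 0·3 + 0.5·15·3² = 67.5 m

Phase 2 (coasting upward): v₀ = 45.0 m/s, a = -9.8 m/s².
v = v₀ + at → t = (0 − 45.0) / -9.8 = 4.59 s
v² = v₀² + 2aΔx → Δx = (0² − 45.0²)/(2·-9.8) = 103 m

Phase 3 (free fall): v₀ = 0 m/s, a = -9.8 m/s².
Falls 171 m from rest: t = √(2·171/9.8) = 5.90 s; v = g·t = 57.9 m/s.
Impact speed = 57.9 m/s

57.86 m/s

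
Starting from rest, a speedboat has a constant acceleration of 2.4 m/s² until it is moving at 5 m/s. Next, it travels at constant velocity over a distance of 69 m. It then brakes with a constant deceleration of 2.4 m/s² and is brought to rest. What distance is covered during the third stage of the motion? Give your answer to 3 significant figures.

Phase 1 (accelerating): v₀ = 0 m/s, a = 2.4 m/s².
v = v₀ + at → t = (5 − 0) / 2.4 = 2.08 s
v² = v₀² + 2aΔx → Δx = (5² − 0²)/(2·2.4) = 5.21 m

Phase 2 (constant speed): v₀ = 5.00 m/s, a = 0 m/s².
Constant speed: t = d/v = 69/5.00 = 13.8 s

Phase 3 (decelerating): v₀ = 5.00 m/s, a = -2.4 m/s².
v = v₀ + at → t = (0 − 5.00) / -2.4 = 2.08 s
v² = v₀² + 2aΔx → Δx = (0² − 5.00²)/(2·-2.4) = 5.21 m
Distance in phase 3 = 5.21 m

5.21 m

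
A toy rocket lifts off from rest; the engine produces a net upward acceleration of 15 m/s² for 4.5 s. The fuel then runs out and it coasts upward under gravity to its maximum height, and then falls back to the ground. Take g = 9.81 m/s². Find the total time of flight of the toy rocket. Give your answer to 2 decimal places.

20.23 s

Phase 1 (powered ascent): v₀ = 0 m/s, a = 15 m/s².
v = v₀ + at = 0 + (15)(4.5) = 67.5 m/s
Δx = v₀t + ½at² = 0·4.5 + 0.5·15·4.5² = 152 m

Phase 2 (coasting upward): v₀ = 67.5 m/s, a = -9.81 m/s².
v = v₀ + at → t = (0 − 67.5) / -9.81 = 6.88 s
v² = v₀² + 2aΔx → Δx = (0² − 67.5²)/(2·-9.81) = 232 m

Phase 3 (free fall): v₀ = 0 m/s, a = -9.81 m/s².
Falls 384 m from rest: t = √(2·384/9.81) = 8.85 s; v = g·t = 86.8 m/s.
Total time = 4.50 + 6.88 + 8.85 = 20.2 s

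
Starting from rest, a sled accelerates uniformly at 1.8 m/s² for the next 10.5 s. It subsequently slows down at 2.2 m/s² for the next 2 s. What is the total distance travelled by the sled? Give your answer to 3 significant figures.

133 m

Phase 1 (accelerating): v₀ = 0 m/s, a = 1.8 m/s².
v = v₀ + at = 0 + (1.8)(10.5) = 18.9 m/s
Δx = v₀t + ½at² = 0·10.5 + 0.5·1.8·10.5² = 99.2 m

Phase 2 (decelerating): v₀ = 18.9 m/s, a = -2.2 m/s².
v = v₀ + at = 18.9 + (-2.2)(2) = 14.5 m/s
Δx = v₀t + ½at² = 18.9·2 + 0.5·-2.2·2² = 33.4 m
Total distance = 99.2 + 33.4 = 133 m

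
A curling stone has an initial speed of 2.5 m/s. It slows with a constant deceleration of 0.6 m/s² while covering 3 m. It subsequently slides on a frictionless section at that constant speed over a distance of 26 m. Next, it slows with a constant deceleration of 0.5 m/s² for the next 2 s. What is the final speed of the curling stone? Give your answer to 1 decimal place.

0.6 m/s

Phase 1 (decelerating): v₀ = 2.50 m/s, a = -0.6 m/s².
v² = v₀² + 2aΔx = 2.50² + 2·-0.6·3 = 2.65 → v = 1.63 m/s
t = (v − v₀)/a = (1.63 − 2.50)/-0.6 = 1.45 s

Phase 2 (constant speed): v₀ = 1.63 m/s, a = 0 m/s².
Constant speed: t = d/v = 26/1.63 = 16.0 s

Phase 3 (decelerating): v₀ = 1.63 m/s, a = -0.5 m/s².
v = v₀ + at = 1.63 + (-0.5)(2) = 0.628 m/s
Δx = v₀t + ½at² = 1.63·2 + 0.5·-0.5·2² = 2.26 m
Final speed = 0.628 m/s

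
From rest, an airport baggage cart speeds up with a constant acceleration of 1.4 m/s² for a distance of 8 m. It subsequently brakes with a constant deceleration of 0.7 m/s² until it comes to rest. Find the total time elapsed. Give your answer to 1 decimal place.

10.1 s

Phase 1 (accelerating): v₀ = 0 m/s, a = 1.4 m/s².
v² = v₀² + 2aΔx = 0² + 2·1.4·8 = 22.4 → v = 4.73 m/s
t = (v − v₀)/a = (4.73 − 0)/1.4 = 3.38 s

Phase 2 (decelerating): v₀ = 4.73 m/s, a = -0.7 m/s².
v = v₀ + at → t = (0 − 4.73) / -0.7 = 6.76 s
v² = v₀² + 2aΔx → Δx = (0² − 4.73²)/(2·-0.7) = 16.0 m
Total time = 3.38 + 6.76 = 10.1 s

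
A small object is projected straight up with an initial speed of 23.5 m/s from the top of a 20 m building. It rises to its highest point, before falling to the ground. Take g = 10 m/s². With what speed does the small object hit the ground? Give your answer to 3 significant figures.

Phase 1 (rising): v₀ = 23.5 m/s, a = -10 m/s².
v = v₀ + at → t = (0 − 23.5) / -10 = 2.35 s
v² = v₀² + 2aΔx → Δx = (0² − 23.5²)/(2·-10) = 27.6 m

Phase 2 (falling): v₀ = 0 m/s, a = -10 m/s².
Falls 47.6 m from rest: t = √(2·47.6/10) = 3.09 s; v = g·t = 30.9 m/s.
Final speed = 30.9 m/s

30.9 m/s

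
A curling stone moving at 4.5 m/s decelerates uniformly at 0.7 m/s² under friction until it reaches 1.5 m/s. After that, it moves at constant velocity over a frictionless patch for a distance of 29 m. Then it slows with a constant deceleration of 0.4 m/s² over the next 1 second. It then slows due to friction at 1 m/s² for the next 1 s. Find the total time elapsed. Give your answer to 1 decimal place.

Phase 1 (decelerating): v₀ = 4.50 m/s, a = -0.7 m/s².
v = v₀ + at → t = (1.5 − 4.50) / -0.7 = 4.29 s
v² = v₀² + 2aΔx → Δx = (1.5² − 4.50²)/(2·-0.7) = 12.9 m

Phase 2 (constant speed): v₀ = 1.50 m/s, a = 0 m/s².
Constant speed: t = d/v = 29/1.50 = 19.3 s

Phase 3 (decelerating): v₀ = 1.50 m/s, a = -0.4 m/s².
v = v₀ + at = 1.50 + (-0.4)(1) = 1.10 m/s
Δx = v₀t + ½at² = 1.50·1 + 0.5·-0.4·1² = 1.30 m

Phase 4 (decelerating): v₀ = 1.10 m/s, a = -1 m/s².
v = v₀ + at = 1.10 + (-1)(1) = 0.100 m/s
Δx = v₀t + ½at² = 1.10·1 + 0.5·-1·1² = 0.600 m
Total time = 4.29 + 19.3 + 1.00 + 1.00 = 25.6 s

25.6 s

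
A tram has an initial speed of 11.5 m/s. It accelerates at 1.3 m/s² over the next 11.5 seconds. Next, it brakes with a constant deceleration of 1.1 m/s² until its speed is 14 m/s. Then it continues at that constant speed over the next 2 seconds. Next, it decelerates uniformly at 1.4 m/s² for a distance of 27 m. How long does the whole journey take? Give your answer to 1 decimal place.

27.0 s

Phase 1 (accelerating): v₀ = 11.5 m/s, a = 1.3 m/s².
v = v₀ + at = 11.5 + (1.3)(11.5) = 26.5 m/s
Δx = v₀t + ½at² = 11.5·11.5 + 0.5·1.3·11.5² = 218 m

Phase 2 (decelerating): v₀ = 26.5 m/s, a = -1.1 m/s².
v = v₀ + at → t = (14 − 26.5) / -1.1 = 11.3 s
v² = v₀² + 2aΔx → Δx = (14² − 26.5²)/(2·-1.1) = 229 m

Phase 3 (constant speed): v₀ = 14.0 m/s, a = 0 m/s².
v = v₀ + at = 14.0 + (0)(2) = 14.0 m/s
Δx = v₀t + ½at² = 14.0·2 + 0.5·0·2² = 28.0 m

Phase 4 (decelerating): v₀ = 14.0 m/s, a = -1.4 m/s².
v² = v₀² + 2aΔx = 14.0² + 2·-1.4·27 = 120 → v = 11.0 m/s
t = (v − v₀)/a = (11.0 − 14.0)/-1.4 = 2.16 s
Total time = 11.5 + 11.3 + 2.00 + 2.16 = 27.0 s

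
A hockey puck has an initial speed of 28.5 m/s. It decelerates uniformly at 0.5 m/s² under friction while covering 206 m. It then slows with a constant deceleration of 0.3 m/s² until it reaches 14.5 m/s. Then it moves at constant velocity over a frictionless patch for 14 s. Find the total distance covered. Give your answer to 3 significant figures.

Phase 1 (decelerating): v₀ = 28.5 m/s, a = -0.5 m/s².
v² = v₀² + 2aΔx = 28.5² + 2·-0.5·206 = 606 → v = 24.6 m/s
t = (v − v₀)/a = (24.6 − 28.5)/-0.5 = 7.76 s

Phase 2 (decelerating): v₀ = 24.6 m/s, a = -0.3 m/s².
v = v₀ + at → t = (14.5 − 24.6) / -0.3 = 33.7 s
v² = v₀² + 2aΔx → Δx = (14.5² − 24.6²)/(2·-0.3) = 660 m

Phase 3 (constant speed): v₀ = 14.5 m/s, a = 0 m/s².
v = v₀ + at = 14.5 + (0)(14) = 14.5 m/s
Δx = v₀t + ½at² = 14.5·14 + 0.5·0·14² = 203 m
Total distance = 206 + 660 + 203 = 1070 m

1070 m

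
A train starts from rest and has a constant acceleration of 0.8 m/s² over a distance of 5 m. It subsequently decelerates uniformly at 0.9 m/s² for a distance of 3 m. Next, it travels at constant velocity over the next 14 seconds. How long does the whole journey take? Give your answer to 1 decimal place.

Phase 1 (accelerating): v₀ = 0 m/s, a = 0.8 m/s².
v² = v₀² + 2aΔx = 0² + 2·0.8·5 = 8.00 → v = 2.83 m/s
t = (v − v₀)/a = (2.83 − 0)/0.8 = 3.54 s

Phase 2 (decelerating): v₀ = 2.83 m/s, a = -0.9 m/s².
v² = v₀² + 2aΔx = 2.83² + 2·-0.9·3 = 2.60 → v = 1.61 m/s
t = (v − v₀)/a = (1.61 − 2.83)/-0.9 = 1.35 s

Phase 3 (constant speed): v₀ = 1.61 m/s, a = 0 m/s².
v = v₀ + at = 1.61 + (0)(14) = 1.61 m/s
Δx = v₀t + ½at² = 1.61·14 + 0.5·0·14² = 22.6 m
Total time = 3.54 + 1.35 + 14.0 = 18.9 s

18.9 s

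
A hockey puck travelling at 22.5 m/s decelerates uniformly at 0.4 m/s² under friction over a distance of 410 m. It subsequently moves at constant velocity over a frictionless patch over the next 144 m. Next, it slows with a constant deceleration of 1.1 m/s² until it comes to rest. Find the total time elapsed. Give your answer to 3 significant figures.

45.8 s

Phase 1 (decelerating): v₀ = 22.5 m/s, a = -0.4 m/s².
v² = v₀² + 2aΔx = 22.5² + 2·-0.4·410 = 178 → v = 13.4 m/s
t = (v − v₀)/a = (13.4 − 22.5)/-0.4 = 22.9 s

Phase 2 (constant speed): v₀ = 13.4 m/s, a = 0 m/s².
Constant speed: t = d/v = 144/13.4 = 10.8 s

Phase 3 (decelerating): v₀ = 13.4 m/s, a = -1.1 m/s².
v = v₀ + at → t = (0 − 13.4) / -1.1 = 12.1 s
v² = v₀² + 2aΔx → Δx = (0² − 13.4²)/(2·-1.1) = 81.0 m
Total time = 22.9 + 10.8 + 12.1 = 45.8 s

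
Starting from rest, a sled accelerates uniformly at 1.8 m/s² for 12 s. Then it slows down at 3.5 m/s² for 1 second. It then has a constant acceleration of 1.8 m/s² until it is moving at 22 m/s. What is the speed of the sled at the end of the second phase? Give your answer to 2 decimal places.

Phase 1 (accelerating): v₀ = 0 m/s, a = 1.8 m/s².
v = v₀ + at = 0 + (1.8)(12) = 21.6 m/s
Δx = v₀t + ½at² = 0·12 + 0.5·1.8·12² = 130 m

Phase 2 (decelerating): v₀ = 21.6 m/s, a = -3.5 m/s².
v = v₀ + at = 21.6 + (-3.5)(1) = 18.1 m/s
Δx = v₀t + ½at² = 21.6·1 + 0.5·-3.5·1² = 19.9 m
Speed at end of phase 2 = 18.1 m/s

18.10 m/s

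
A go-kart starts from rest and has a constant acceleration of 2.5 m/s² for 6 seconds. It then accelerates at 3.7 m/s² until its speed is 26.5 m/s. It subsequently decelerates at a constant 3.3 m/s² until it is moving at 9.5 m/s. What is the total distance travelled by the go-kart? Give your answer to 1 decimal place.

Phase 1 (accelerating): v₀ = 0 m/s, a = 2.5 m/s².
v = v₀ + at = 0 + (2.5)(6) = 15.0 m/s
Δx = v₀t + ½at² = 0·6 + 0.5·2.5·6² = 45.0 m

Phase 2 (accelerating): v₀ = 15.0 m/s, a = 3.7 m/s².
v = v₀ + at → t = (26.5 − 15.0) / 3.7 = 3.11 s
v² = v₀² + 2aΔx → Δx = (26.5² − 15.0²)/(2·3.7) = 64.5 m

Phase 3 (decelerating): v₀ = 26.5 m/s, a = -3.3 m/s².
v = v₀ + at → t = (9.5 − 26.5) / -3.3 = 5.15 s
v² = v₀² + 2aΔx → Δx = (9.5² − 26.5²)/(2·-3.3) = 92.7 m
Total distance = 45.0 + 64.5 + 92.7 = 202 m

202.2 m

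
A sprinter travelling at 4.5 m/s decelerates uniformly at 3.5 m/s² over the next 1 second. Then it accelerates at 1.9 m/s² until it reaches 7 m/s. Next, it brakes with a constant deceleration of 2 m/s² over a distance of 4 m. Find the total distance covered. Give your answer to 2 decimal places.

Phase 1 (decelerating): v₀ = 4.50 m/s, a = -3.5 m/s².
v = v₀ + at = 4.50 + (-3.5)(1) = 1.00 m/s
Δx = v₀t + ½at² = 4.50·1 + 0.5·-3.5·1² = 2.75 m

Phase 2 (accelerating): v₀ = 1.00 m/s, a = 1.9 m/s².
v = v₀ + at → t = (7 − 1.00) / 1.9 = 3.16 s
v² = v₀² + 2aΔx → Δx = (7² − 1.00²)/(2·1.9) = 12.6 m

Phase 3 (decelerating): v₀ = 7.00 m/s, a = -2 m/s².
v² = v₀² + 2aΔx = 7.00² + 2·-2·4 = 33.0 → v = 5.74 m/s
t = (v − v₀)/a = (5.74 − 7.00)/-2 = 0.628 s
Total distance = 2.75 + 12.6 + 4.00 = 19.4 m

19.38 m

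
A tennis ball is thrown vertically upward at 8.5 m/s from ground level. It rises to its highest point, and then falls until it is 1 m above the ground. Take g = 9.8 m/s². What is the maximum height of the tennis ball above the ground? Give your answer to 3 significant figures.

3.69 m

Phase 1 (rising): v₀ = 8.50 m/s, a = -9.8 m/s².
v = v₀ + at → t = (0 − 8.50) / -9.8 = 0.867 s
v² = v₀² + 2aΔx → Δx = (0² − 8.50²)/(2·-9.8) = 3.69 m
Maximum height = 3.69 m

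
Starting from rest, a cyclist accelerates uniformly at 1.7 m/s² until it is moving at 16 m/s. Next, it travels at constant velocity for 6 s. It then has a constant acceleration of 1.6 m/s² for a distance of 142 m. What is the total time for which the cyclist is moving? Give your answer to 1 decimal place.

Phase 1 (accelerating): v₀ = 0 m/s, a = 1.7 m/s².
v = v₀ + at → t = (16 − 0) / 1.7 = 9.41 s
v² = v₀² + 2aΔx → Δx = (16² − 0²)/(2·1.7) = 75.3 m

Phase 2 (constant speed): v₀ = 16.0 m/s, a = 0 m/s².
v = v₀ + at = 16.0 + (0)(6) = 16.0 m/s
Δx = v₀t + ½at² = 16.0·6 + 0.5·0·6² = 96.0 m

Phase 3 (accelerating): v₀ = 16.0 m/s, a = 1.6 m/s².
v² = v₀² + 2aΔx = 16.0² + 2·1.6·142 = 710 → v = 26.7 m/s
t = (v − v₀)/a = (26.7 − 16.0)/1.6 = 6.66 s
Total time = 9.41 + 6.00 + 6.66 = 22.1 s

22.1 s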